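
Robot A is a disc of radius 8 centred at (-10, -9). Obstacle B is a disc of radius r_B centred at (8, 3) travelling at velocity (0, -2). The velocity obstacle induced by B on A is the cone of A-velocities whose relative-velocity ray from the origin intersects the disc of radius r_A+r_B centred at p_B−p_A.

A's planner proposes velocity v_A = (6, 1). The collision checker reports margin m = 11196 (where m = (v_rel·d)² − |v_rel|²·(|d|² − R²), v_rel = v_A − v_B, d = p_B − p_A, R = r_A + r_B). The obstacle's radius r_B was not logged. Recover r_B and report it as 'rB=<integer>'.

m = 11196
d = (18, 12);  v_rel = (6, 3),  |v_rel|² = 45
v_rel×d = (6)·(12) − (3)·(18) = 18
since m = R²·45 − 18²:  R² = (324 + 11196) / 45 = 256
R = √256 = 16  ⇒  r_B = 16 − 8 = 8

rB=8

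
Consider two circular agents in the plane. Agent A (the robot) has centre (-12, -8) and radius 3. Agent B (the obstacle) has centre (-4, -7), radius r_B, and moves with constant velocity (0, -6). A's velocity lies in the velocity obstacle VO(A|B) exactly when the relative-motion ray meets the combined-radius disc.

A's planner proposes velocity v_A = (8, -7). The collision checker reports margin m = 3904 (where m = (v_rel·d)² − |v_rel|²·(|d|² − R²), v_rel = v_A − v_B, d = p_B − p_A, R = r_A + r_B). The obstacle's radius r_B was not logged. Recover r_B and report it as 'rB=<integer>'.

m = 3904
d = (8, 1);  v_rel = (8, -1),  |v_rel|² = 65
v_rel×d = (8)·(1) − (-1)·(8) = 16
since m = R²·65 − 16²:  R² = (256 + 3904) / 65 = 64
R = √64 = 8  ⇒  r_B = 8 − 3 = 5

rB=5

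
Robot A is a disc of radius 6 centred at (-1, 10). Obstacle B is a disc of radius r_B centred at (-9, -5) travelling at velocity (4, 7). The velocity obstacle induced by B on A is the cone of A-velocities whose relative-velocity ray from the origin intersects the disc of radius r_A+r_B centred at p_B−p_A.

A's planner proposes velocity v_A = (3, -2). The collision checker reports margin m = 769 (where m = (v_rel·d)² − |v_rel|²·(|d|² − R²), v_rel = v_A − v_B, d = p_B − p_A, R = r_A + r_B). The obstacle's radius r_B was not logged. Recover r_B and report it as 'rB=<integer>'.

m = 769
d = (-8, -15);  v_rel = (-1, -9),  |v_rel|² = 82
v_rel×d = (-1)·(-15) − (-9)·(-8) = -57
since m = R²·82 − (-57)²:  R² = (3249 + 769) / 82 = 49
R = √49 = 7  ⇒  r_B = 7 − 6 = 1

rB=1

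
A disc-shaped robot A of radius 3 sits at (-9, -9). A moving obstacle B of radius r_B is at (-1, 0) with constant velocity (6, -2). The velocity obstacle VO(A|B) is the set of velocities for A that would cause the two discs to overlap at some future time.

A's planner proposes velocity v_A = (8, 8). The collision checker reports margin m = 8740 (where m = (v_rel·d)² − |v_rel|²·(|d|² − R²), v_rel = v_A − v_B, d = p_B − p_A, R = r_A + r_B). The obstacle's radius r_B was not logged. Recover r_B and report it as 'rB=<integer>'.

m = 8740
d = (8, 9);  v_rel = (2, 10),  |v_rel|² = 104
v_rel×d = (2)·(9) − (10)·(8) = -62
since m = R²·104 − (-62)²:  R² = (3844 + 8740) / 104 = 121
R = √121 = 11  ⇒  r_B = 11 − 3 = 8

rB=8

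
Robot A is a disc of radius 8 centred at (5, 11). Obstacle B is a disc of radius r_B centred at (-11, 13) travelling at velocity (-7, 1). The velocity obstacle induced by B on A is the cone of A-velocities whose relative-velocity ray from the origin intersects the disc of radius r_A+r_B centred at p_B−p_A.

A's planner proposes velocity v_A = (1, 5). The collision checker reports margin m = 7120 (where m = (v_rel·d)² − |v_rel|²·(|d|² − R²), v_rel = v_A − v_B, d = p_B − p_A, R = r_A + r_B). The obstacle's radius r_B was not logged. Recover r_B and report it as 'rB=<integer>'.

m = 7120
d = (-16, 2);  v_rel = (8, 4),  |v_rel|² = 80
v_rel×d = (8)·(2) − (4)·(-16) = 80
since m = R²·80 − 80²:  R² = (6400 + 7120) / 80 = 169
R = √169 = 13  ⇒  r_B = 13 − 8 = 5

rB=5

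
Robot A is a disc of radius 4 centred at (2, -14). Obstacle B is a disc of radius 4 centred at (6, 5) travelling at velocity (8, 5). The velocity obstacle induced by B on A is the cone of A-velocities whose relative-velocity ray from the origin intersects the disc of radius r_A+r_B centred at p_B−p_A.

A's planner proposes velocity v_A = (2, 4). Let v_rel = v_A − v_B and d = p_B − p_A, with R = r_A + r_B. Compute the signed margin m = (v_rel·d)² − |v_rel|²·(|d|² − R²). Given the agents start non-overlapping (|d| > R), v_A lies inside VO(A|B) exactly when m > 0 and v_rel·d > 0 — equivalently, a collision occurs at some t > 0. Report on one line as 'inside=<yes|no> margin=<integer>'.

d = (4, 19),  |d|² = 377;  R = 4+4 = 8,  c = 377−8² = 313
v_rel = (-6, -1),  |v_rel|² = 37;  v_rel·d = (-6)·(4) + (-1)·(19) = -43
37·t² + 86·t + 313 = 0  ⇒  m = (-43)² − 37·313 = -9732
m = -9732 < 0,  v_rel·d = -43 < 0  ⇒  outside

inside=no margin=-9732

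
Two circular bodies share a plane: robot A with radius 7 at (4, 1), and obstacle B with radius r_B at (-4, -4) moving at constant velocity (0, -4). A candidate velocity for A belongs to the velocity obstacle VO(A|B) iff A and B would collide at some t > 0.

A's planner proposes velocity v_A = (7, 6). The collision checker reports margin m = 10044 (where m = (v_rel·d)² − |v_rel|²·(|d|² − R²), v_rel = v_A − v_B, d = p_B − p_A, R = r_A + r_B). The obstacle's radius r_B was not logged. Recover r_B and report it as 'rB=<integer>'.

m = 10044
d = (-8, -5);  v_rel = (7, 10),  |v_rel|² = 149
v_rel×d = (7)·(-5) − (10)·(-8) = 45
since m = R²·149 − 45²:  R² = (2025 + 10044) / 149 = 81
R = √81 = 9  ⇒  r_B = 9 − 7 = 2

rB=2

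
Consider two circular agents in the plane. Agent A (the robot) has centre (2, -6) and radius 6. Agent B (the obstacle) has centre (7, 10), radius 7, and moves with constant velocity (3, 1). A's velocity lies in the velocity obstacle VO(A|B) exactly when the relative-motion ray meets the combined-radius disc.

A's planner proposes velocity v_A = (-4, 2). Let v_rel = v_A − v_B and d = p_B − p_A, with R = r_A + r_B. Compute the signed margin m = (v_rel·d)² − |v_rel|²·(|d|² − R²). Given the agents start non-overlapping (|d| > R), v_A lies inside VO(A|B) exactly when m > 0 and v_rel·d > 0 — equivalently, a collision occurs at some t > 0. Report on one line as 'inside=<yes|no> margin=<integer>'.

d = (5, 16),  |d|² = 281;  R = 6+7 = 13,  c = 281−13² = 112
v_rel = (-7, 1),  |v_rel|² = 50;  v_rel·d = (-7)·(5) + (1)·(16) = -19
50·t² + 38·t + 112 = 0  ⇒  m = (-19)² − 50·112 = -5239
m = -5239 < 0,  v_rel·d = -19 < 0  ⇒  outside

inside=no margin=-5239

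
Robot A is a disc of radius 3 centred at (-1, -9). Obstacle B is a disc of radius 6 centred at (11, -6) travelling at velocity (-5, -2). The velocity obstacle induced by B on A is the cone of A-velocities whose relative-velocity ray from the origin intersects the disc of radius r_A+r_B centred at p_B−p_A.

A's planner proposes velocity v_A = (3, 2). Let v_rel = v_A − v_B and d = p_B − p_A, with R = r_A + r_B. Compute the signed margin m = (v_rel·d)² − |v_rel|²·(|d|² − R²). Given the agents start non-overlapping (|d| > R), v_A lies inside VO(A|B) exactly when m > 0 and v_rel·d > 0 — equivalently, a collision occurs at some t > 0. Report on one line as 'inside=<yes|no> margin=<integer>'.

d = (12, 3),  |d|² = 153;  R = 3+6 = 9,  c = 153−9² = 72
v_rel = (8, 4),  |v_rel|² = 80;  v_rel·d = (8)·(12) + (4)·(3) = 108
80·t² − 216·t + 72 = 0  ⇒  m = 108² − 80·72 = 5904
m = 5904 > 0,  v_rel·d = 108 > 0  ⇒  inside

inside=yes margin=5904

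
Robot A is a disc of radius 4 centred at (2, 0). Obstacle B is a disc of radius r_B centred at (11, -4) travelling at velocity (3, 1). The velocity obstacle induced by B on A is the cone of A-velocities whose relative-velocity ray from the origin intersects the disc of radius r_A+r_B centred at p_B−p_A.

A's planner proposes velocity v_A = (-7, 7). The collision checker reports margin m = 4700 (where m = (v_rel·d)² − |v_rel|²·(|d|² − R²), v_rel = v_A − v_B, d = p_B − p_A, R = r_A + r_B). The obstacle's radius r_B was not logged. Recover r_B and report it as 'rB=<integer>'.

m = 4700
d = (9, -4);  v_rel = (-10, 6),  |v_rel|² = 136
v_rel×d = (-10)·(-4) − (6)·(9) = -14
since m = R²·136 − (-14)²:  R² = (196 + 4700) / 136 = 36
R = √36 = 6  ⇒  r_B = 6 − 4 = 2

rB=2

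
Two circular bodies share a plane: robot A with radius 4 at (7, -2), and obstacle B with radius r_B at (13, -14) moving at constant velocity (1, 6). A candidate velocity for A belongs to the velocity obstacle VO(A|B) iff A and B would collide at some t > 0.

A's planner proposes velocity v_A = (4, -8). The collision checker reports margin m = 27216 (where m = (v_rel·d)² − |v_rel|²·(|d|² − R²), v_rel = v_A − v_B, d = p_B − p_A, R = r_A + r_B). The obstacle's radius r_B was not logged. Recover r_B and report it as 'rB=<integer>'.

m = 27216
d = (6, -12);  v_rel = (3, -14),  |v_rel|² = 205
v_rel×d = (3)·(-12) − (-14)·(6) = 48
since m = R²·205 − 48²:  R² = (2304 + 27216) / 205 = 144
R = √144 = 12  ⇒  r_B = 12 − 4 = 8

rB=8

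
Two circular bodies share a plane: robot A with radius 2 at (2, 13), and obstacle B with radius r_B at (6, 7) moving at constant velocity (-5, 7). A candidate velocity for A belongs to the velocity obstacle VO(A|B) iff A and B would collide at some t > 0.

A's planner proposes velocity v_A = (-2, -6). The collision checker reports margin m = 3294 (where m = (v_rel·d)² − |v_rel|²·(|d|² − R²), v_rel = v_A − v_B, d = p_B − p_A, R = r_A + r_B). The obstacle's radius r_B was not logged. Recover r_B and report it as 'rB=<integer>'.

m = 3294
d = (4, -6);  v_rel = (3, -13),  |v_rel|² = 178
v_rel×d = (3)·(-6) − (-13)·(4) = 34
since m = R²·178 − 34²:  R² = (1156 + 3294) / 178 = 25
R = √25 = 5  ⇒  r_B = 5 − 2 = 3

rB=3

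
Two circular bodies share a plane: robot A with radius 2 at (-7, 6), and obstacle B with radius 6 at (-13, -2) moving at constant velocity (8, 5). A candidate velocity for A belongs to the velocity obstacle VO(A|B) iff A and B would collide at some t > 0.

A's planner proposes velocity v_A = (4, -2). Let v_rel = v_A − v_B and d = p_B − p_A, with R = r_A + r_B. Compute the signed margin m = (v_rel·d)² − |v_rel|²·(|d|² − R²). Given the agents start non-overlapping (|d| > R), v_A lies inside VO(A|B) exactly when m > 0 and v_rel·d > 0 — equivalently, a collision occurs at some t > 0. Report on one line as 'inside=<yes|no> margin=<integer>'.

d = (-6, -8),  |d|² = 100;  R = 2+6 = 8,  c = 100−8² = 36
v_rel = (-4, -7),  |v_rel|² = 65;  v_rel·d = (-4)·(-6) + (-7)·(-8) = 80
65·t² − 160·t + 36 = 0  ⇒  m = 80² − 65·36 = 4060
m = 4060 > 0,  v_rel·d = 80 > 0  ⇒  inside

inside=yes margin=4060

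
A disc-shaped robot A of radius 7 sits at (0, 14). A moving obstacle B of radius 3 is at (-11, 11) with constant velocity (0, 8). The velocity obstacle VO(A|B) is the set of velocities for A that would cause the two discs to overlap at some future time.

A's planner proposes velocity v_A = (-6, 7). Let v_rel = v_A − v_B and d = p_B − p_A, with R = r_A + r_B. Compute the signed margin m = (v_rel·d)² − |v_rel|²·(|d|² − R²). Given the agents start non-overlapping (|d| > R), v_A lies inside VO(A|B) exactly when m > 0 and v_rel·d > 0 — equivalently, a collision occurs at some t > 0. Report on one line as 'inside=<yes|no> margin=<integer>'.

d = (-11, -3),  |d|² = 130;  R = 7+3 = 10,  c = 130−10² = 30
v_rel = (-6, -1),  |v_rel|² = 37;  v_rel·d = (-6)·(-11) + (-1)·(-3) = 69
37·t² − 138·t + 30 = 0  ⇒  m = 69² − 37·30 = 3651
m = 3651 > 0,  v_rel·d = 69 > 0  ⇒  inside

inside=yes margin=3651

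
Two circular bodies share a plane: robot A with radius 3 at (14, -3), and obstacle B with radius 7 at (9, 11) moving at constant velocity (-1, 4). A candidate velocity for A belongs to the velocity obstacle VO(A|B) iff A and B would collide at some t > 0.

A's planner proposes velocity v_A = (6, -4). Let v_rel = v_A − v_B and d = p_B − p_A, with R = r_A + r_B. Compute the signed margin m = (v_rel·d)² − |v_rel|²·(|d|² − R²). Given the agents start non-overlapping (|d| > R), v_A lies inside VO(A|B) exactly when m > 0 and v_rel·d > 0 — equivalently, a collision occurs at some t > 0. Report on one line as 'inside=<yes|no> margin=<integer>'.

d = (-5, 14),  |d|² = 221;  R = 3+7 = 10,  c = 221−10² = 121
v_rel = (7, -8),  |v_rel|² = 113;  v_rel·d = (7)·(-5) + (-8)·(14) = -147
113·t² + 294·t + 121 = 0  ⇒  m = (-147)² − 113·121 = 7936
m = 7936 > 0,  v_rel·d = -147 < 0  ⇒  outside

inside=no margin=7936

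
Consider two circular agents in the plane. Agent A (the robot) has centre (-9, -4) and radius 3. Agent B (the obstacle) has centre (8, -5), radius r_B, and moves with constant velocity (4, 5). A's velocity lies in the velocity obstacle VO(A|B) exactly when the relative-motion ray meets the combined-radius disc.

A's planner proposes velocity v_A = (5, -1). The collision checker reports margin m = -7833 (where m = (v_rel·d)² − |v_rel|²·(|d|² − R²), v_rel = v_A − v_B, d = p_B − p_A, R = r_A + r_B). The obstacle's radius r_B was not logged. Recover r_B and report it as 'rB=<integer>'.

m = -7833
d = (17, -1);  v_rel = (1, -6),  |v_rel|² = 37
v_rel×d = (1)·(-1) − (-6)·(17) = 101
since m = R²·37 − 101²:  R² = (10201 + -7833) / 37 = 64
R = √64 = 8  ⇒  r_B = 8 − 3 = 5

rB=5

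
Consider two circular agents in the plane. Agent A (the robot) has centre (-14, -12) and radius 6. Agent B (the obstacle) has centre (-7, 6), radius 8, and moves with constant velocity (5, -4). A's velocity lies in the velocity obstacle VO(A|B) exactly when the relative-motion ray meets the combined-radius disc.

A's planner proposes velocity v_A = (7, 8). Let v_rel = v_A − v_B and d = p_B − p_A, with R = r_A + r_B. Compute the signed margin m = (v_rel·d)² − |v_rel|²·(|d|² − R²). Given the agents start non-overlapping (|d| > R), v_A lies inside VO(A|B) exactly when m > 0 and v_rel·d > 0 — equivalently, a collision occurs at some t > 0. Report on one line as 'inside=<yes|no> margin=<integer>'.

d = (7, 18),  |d|² = 373;  R = 6+8 = 14,  c = 373−14² = 177
v_rel = (2, 12),  |v_rel|² = 148;  v_rel·d = (2)·(7) + (12)·(18) = 230
148·t² − 460·t + 177 = 0  ⇒  m = 230² − 148·177 = 26704
m = 26704 > 0,  v_rel·d = 230 > 0  ⇒  inside

inside=yes margin=26704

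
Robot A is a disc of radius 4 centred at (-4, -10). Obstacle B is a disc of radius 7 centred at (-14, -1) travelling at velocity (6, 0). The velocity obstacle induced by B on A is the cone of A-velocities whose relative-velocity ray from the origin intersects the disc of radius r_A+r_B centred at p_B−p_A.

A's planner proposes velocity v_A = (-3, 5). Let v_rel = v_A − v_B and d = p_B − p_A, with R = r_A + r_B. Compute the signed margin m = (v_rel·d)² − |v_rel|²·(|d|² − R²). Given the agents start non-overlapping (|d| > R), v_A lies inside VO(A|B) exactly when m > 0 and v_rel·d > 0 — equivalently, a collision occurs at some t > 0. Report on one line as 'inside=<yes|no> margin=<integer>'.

d = (-10, 9),  |d|² = 181;  R = 4+7 = 11,  c = 181−11² = 60
v_rel = (-9, 5),  |v_rel|² = 106;  v_rel·d = (-9)·(-10) + (5)·(9) = 135
106·t² − 270·t + 60 = 0  ⇒  m = 135² − 106·60 = 11865
m = 11865 > 0,  v_rel·d = 135 > 0  ⇒  inside

inside=yes margin=11865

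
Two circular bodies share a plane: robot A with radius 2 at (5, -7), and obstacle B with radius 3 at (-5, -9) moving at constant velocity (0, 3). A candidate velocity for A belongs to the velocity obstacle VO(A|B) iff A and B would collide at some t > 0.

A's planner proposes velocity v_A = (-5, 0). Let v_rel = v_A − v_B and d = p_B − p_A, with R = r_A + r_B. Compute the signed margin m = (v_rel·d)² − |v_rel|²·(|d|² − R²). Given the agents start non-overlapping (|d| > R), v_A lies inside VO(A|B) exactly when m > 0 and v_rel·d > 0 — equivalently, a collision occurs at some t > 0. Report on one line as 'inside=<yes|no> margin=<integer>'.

d = (-10, -2),  |d|² = 104;  R = 2+3 = 5,  c = 104−5² = 79
v_rel = (-5, -3),  |v_rel|² = 34;  v_rel·d = (-5)·(-10) + (-3)·(-2) = 56
34·t² − 112·t + 79 = 0  ⇒  m = 56² − 34·79 = 450
m = 450 > 0,  v_rel·d = 56 > 0  ⇒  inside

inside=yes margin=450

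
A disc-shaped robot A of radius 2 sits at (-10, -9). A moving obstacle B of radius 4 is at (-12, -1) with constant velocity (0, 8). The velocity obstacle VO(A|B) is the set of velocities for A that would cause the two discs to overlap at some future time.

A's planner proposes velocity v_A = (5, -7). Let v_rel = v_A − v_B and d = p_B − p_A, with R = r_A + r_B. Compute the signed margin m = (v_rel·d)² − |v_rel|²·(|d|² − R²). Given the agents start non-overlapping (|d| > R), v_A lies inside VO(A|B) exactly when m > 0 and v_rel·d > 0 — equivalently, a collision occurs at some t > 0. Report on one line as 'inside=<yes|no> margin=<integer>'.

d = (-2, 8),  |d|² = 68;  R = 2+4 = 6,  c = 68−6² = 32
v_rel = (5, -15),  |v_rel|² = 250;  v_rel·d = (5)·(-2) + (-15)·(8) = -130
250·t² + 260·t + 32 = 0  ⇒  m = (-130)² − 250·32 = 8900
m = 8900 > 0,  v_rel·d = -130 < 0  ⇒  outside

inside=no margin=8900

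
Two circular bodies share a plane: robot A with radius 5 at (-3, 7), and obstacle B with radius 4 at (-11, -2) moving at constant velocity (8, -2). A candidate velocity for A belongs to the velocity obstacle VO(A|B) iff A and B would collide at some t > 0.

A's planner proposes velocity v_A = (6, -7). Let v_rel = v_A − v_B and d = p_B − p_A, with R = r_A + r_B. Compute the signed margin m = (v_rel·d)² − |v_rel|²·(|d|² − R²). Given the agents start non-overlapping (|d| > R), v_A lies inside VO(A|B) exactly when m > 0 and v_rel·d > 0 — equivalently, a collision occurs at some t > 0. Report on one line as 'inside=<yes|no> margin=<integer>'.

d = (-8, -9),  |d|² = 145;  R = 5+4 = 9,  c = 145−9² = 64
v_rel = (-2, -5),  |v_rel|² = 29;  v_rel·d = (-2)·(-8) + (-5)·(-9) = 61
29·t² − 122·t + 64 = 0  ⇒  m = 61² − 29·64 = 1865
m = 1865 > 0,  v_rel·d = 61 > 0  ⇒  inside

inside=yes margin=1865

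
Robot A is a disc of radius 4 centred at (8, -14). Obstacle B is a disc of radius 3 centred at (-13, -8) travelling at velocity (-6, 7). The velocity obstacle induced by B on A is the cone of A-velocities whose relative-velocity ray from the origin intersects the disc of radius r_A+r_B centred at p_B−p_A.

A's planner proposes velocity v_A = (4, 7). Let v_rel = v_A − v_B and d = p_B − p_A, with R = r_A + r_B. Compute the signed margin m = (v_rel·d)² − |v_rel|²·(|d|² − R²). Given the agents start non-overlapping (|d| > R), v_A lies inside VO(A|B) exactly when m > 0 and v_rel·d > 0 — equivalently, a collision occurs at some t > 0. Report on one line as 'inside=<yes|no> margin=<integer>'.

d = (-21, 6),  |d|² = 477;  R = 4+3 = 7,  c = 477−7² = 428
v_rel = (10, 0),  |v_rel|² = 100;  v_rel·d = (10)·(-21) + (0)·(6) = -210
100·t² + 420·t + 428 = 0  ⇒  m = (-210)² − 100·428 = 1300
m = 1300 > 0,  v_rel·d = -210 < 0  ⇒  outside

inside=no margin=1300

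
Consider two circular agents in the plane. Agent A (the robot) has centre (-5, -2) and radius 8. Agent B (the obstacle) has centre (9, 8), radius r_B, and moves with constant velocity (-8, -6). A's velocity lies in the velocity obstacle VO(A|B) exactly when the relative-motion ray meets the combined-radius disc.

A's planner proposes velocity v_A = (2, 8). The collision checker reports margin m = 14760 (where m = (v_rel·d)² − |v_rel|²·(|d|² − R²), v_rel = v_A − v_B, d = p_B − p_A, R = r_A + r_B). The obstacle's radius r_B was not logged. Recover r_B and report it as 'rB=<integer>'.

m = 14760
d = (14, 10);  v_rel = (10, 14),  |v_rel|² = 296
v_rel×d = (10)·(10) − (14)·(14) = -96
since m = R²·296 − (-96)²:  R² = (9216 + 14760) / 296 = 81
R = √81 = 9  ⇒  r_B = 9 − 8 = 1

rB=1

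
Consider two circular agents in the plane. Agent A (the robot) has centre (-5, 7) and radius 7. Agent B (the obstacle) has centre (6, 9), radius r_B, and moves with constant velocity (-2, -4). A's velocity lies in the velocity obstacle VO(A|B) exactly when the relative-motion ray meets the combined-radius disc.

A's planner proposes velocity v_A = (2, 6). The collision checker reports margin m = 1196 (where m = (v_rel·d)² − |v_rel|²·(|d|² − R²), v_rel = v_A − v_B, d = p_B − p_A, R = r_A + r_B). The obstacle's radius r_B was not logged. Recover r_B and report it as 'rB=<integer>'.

m = 1196
d = (11, 2);  v_rel = (4, 10),  |v_rel|² = 116
v_rel×d = (4)·(2) − (10)·(11) = -102
since m = R²·116 − (-102)²:  R² = (10404 + 1196) / 116 = 100
R = √100 = 10  ⇒  r_B = 10 − 7 = 3

rB=3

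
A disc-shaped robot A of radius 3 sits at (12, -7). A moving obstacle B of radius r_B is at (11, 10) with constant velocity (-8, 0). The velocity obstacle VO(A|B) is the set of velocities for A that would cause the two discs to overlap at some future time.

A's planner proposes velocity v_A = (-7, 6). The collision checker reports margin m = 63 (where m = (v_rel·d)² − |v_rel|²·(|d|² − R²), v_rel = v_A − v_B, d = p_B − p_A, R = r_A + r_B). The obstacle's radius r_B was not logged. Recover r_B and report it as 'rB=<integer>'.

m = 63
d = (-1, 17);  v_rel = (1, 6),  |v_rel|² = 37
v_rel×d = (1)·(17) − (6)·(-1) = 23
since m = R²·37 − 23²:  R² = (529 + 63) / 37 = 16
R = √16 = 4  ⇒  r_B = 4 − 3 = 1

rB=1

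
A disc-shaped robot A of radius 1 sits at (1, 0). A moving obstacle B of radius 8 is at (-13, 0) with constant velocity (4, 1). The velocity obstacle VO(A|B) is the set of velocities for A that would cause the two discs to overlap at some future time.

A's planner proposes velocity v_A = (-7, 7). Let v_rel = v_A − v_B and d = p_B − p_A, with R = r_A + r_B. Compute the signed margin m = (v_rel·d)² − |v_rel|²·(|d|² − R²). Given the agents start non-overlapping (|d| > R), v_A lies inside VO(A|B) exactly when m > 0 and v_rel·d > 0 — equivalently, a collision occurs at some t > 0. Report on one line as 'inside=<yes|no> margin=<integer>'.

d = (-14, 0),  |d|² = 196;  R = 1+8 = 9,  c = 196−9² = 115
v_rel = (-11, 6),  |v_rel|² = 157;  v_rel·d = (-11)·(-14) + (6)·(0) = 154
157·t² − 308·t + 115 = 0  ⇒  m = 154² − 157·115 = 5661
m = 5661 > 0,  v_rel·d = 154 > 0  ⇒  inside

inside=yes margin=5661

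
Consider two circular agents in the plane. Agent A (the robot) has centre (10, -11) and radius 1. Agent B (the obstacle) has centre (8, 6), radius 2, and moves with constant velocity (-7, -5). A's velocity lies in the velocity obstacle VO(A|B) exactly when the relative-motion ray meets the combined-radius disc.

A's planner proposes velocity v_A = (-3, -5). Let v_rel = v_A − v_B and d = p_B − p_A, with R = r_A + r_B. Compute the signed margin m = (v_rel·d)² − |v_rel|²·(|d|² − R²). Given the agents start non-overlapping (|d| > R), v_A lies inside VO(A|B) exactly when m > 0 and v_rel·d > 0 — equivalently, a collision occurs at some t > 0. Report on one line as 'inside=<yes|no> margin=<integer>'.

d = (-2, 17),  |d|² = 293;  R = 1+2 = 3,  c = 293−3² = 284
v_rel = (4, 0),  |v_rel|² = 16;  v_rel·d = (4)·(-2) + (0)·(17) = -8
16·t² + 16·t + 284 = 0  ⇒  m = (-8)² − 16·284 = -4480
m = -4480 < 0,  v_rel·d = -8 < 0  ⇒  outside

inside=no margin=-4480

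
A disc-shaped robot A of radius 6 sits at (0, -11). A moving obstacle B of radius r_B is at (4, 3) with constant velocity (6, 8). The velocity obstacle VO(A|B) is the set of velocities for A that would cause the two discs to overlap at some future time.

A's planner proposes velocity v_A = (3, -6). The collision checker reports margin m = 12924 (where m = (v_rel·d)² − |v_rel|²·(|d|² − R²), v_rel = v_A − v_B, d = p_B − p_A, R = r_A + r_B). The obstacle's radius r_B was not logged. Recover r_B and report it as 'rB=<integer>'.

m = 12924
d = (4, 14);  v_rel = (-3, -14),  |v_rel|² = 205
v_rel×d = (-3)·(14) − (-14)·(4) = 14
since m = R²·205 − 14²:  R² = (196 + 12924) / 205 = 64
R = √64 = 8  ⇒  r_B = 8 − 6 = 2

rB=2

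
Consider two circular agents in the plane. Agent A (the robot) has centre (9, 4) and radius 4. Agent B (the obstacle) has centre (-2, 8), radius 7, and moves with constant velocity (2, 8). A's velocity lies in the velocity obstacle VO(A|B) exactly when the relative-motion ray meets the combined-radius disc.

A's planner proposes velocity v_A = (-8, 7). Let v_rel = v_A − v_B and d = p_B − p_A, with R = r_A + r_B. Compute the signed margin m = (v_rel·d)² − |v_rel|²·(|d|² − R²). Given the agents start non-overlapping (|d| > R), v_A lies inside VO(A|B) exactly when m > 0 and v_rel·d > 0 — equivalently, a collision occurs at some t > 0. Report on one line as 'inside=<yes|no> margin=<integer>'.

d = (-11, 4),  |d|² = 137;  R = 4+7 = 11,  c = 137−11² = 16
v_rel = (-10, -1),  |v_rel|² = 101;  v_rel·d = (-10)·(-11) + (-1)·(4) = 106
101·t² − 212·t + 16 = 0  ⇒  m = 106² − 101·16 = 9620
m = 9620 > 0,  v_rel·d = 106 > 0  ⇒  inside

inside=yes margin=9620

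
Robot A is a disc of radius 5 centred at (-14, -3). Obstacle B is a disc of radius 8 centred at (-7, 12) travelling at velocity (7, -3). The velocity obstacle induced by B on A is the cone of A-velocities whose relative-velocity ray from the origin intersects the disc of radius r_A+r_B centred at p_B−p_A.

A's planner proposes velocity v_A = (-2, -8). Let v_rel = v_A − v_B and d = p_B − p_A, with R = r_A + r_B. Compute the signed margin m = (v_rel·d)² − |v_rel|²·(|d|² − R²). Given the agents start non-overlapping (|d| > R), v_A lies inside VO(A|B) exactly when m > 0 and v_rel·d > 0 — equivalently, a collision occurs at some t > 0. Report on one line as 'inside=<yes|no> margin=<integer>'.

d = (7, 15),  |d|² = 274;  R = 5+8 = 13,  c = 274−13² = 105
v_rel = (-9, -5),  |v_rel|² = 106;  v_rel·d = (-9)·(7) + (-5)·(15) = -138
106·t² + 276·t + 105 = 0  ⇒  m = (-138)² − 106·105 = 7914
m = 7914 > 0,  v_rel·d = -138 < 0  ⇒  outside

inside=no margin=7914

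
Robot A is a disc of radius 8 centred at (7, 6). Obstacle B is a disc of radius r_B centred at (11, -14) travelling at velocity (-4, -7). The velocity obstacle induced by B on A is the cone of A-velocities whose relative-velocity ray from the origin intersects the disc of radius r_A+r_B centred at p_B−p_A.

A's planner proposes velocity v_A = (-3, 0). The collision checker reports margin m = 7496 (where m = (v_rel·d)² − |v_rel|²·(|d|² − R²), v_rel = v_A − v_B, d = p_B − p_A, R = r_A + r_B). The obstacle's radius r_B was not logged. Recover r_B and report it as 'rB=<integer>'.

m = 7496
d = (4, -20);  v_rel = (1, 7),  |v_rel|² = 50
v_rel×d = (1)·(-20) − (7)·(4) = -48
since m = R²·50 − (-48)²:  R² = (2304 + 7496) / 50 = 196
R = √196 = 14  ⇒  r_B = 14 − 8 = 6

rB=6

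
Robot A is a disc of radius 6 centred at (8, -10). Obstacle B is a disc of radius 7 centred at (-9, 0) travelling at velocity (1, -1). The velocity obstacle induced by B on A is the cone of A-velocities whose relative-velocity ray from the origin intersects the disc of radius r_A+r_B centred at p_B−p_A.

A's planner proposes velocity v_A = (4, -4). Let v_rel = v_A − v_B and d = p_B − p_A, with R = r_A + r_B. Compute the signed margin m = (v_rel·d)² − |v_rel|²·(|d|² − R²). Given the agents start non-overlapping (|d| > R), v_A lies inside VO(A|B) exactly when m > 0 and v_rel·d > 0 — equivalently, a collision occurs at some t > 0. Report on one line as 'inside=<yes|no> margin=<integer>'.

d = (-17, 10),  |d|² = 389;  R = 6+7 = 13,  c = 389−13² = 220
v_rel = (3, -3),  |v_rel|² = 18;  v_rel·d = (3)·(-17) + (-3)·(10) = -81
18·t² + 162·t + 220 = 0  ⇒  m = (-81)² − 18·220 = 2601
m = 2601 > 0,  v_rel·d = -81 < 0  ⇒  outside

inside=no margin=2601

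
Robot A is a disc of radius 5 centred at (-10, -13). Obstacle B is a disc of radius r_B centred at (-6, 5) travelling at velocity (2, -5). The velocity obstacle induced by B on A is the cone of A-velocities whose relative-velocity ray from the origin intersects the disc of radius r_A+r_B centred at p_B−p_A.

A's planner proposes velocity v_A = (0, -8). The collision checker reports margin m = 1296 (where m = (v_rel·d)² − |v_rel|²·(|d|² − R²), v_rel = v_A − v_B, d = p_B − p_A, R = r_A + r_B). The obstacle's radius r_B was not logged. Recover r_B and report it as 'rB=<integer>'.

m = 1296
d = (4, 18);  v_rel = (-2, -3),  |v_rel|² = 13
v_rel×d = (-2)·(18) − (-3)·(4) = -24
since m = R²·13 − (-24)²:  R² = (576 + 1296) / 13 = 144
R = √144 = 12  ⇒  r_B = 12 − 5 = 7

rB=7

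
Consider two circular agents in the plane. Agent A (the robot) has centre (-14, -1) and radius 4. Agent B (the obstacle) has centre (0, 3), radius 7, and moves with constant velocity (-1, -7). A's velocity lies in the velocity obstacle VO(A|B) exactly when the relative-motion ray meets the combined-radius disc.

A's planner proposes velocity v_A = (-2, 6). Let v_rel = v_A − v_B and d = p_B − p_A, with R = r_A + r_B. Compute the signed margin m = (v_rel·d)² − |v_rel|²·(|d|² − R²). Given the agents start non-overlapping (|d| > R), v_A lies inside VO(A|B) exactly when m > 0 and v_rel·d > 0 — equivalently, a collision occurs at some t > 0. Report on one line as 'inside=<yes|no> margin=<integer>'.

d = (14, 4),  |d|² = 212;  R = 4+7 = 11,  c = 212−11² = 91
v_rel = (-1, 13),  |v_rel|² = 170;  v_rel·d = (-1)·(14) + (13)·(4) = 38
170·t² − 76·t + 91 = 0  ⇒  m = 38² − 170·91 = -14026
m = -14026 < 0,  v_rel·d = 38 > 0  ⇒  outside

inside=no margin=-14026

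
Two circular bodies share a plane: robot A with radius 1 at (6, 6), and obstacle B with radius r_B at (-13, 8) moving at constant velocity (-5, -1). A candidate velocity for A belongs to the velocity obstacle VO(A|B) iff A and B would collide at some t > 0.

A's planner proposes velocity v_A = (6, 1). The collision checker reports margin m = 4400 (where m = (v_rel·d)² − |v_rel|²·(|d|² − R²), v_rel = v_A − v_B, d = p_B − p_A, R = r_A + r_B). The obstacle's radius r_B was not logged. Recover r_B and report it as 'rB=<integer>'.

m = 4400
d = (-19, 2);  v_rel = (11, 2),  |v_rel|² = 125
v_rel×d = (11)·(2) − (2)·(-19) = 60
since m = R²·125 − 60²:  R² = (3600 + 4400) / 125 = 64
R = √64 = 8  ⇒  r_B = 8 − 1 = 7

rB=7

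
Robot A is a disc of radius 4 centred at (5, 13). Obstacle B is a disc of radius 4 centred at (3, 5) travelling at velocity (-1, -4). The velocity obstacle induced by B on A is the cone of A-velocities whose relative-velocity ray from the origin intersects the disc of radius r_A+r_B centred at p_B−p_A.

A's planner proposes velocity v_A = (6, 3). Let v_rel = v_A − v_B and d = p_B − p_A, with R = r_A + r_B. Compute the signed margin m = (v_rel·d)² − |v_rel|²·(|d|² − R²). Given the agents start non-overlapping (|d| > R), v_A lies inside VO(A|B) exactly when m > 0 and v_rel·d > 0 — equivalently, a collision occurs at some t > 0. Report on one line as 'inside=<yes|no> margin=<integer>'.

d = (-2, -8),  |d|² = 68;  R = 4+4 = 8,  c = 68−8² = 4
v_rel = (7, 7),  |v_rel|² = 98;  v_rel·d = (7)·(-2) + (7)·(-8) = -70
98·t² + 140·t + 4 = 0  ⇒  m = (-70)² − 98·4 = 4508
m = 4508 > 0,  v_rel·d = -70 < 0  ⇒  outside

inside=no margin=4508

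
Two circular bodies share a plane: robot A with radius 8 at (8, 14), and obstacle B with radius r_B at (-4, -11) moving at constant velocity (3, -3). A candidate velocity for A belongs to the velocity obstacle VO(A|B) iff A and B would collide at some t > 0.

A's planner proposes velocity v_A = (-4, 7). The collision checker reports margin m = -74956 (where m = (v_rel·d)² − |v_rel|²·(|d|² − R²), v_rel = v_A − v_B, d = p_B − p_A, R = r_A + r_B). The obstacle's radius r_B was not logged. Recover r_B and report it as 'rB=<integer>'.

m = -74956
d = (-12, -25);  v_rel = (-7, 10),  |v_rel|² = 149
v_rel×d = (-7)·(-25) − (10)·(-12) = 295
since m = R²·149 − 295²:  R² = (87025 + -74956) / 149 = 81
R = √81 = 9  ⇒  r_B = 9 − 8 = 1

rB=1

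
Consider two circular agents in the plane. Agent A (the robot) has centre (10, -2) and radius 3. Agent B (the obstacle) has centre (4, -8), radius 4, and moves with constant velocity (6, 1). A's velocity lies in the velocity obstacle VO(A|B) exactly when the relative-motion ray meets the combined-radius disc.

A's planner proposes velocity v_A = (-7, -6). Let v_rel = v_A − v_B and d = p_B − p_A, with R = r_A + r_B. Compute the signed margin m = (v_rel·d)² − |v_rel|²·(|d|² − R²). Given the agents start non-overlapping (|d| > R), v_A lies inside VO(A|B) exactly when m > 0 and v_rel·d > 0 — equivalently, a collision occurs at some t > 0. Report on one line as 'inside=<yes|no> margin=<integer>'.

d = (-6, -6),  |d|² = 72;  R = 3+4 = 7,  c = 72−7² = 23
v_rel = (-13, -7),  |v_rel|² = 218;  v_rel·d = (-13)·(-6) + (-7)·(-6) = 120
218·t² − 240·t + 23 = 0  ⇒  m = 120² − 218·23 = 9386
m = 9386 > 0,  v_rel·d = 120 > 0  ⇒  inside

inside=yes margin=9386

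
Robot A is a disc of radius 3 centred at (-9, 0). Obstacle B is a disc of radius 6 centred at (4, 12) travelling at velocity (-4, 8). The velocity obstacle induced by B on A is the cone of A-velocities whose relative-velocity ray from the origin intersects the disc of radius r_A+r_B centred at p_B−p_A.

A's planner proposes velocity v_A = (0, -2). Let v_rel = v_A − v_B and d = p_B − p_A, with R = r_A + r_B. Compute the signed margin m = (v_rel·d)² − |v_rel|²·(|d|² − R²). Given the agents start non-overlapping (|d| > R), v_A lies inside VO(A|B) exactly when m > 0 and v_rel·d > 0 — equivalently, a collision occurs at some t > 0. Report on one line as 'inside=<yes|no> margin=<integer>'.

d = (13, 12),  |d|² = 313;  R = 3+6 = 9,  c = 313−9² = 232
v_rel = (4, -10),  |v_rel|² = 116;  v_rel·d = (4)·(13) + (-10)·(12) = -68
116·t² + 136·t + 232 = 0  ⇒  m = (-68)² − 116·232 = -22288
m = -22288 < 0,  v_rel·d = -68 < 0  ⇒  outside

inside=no margin=-22288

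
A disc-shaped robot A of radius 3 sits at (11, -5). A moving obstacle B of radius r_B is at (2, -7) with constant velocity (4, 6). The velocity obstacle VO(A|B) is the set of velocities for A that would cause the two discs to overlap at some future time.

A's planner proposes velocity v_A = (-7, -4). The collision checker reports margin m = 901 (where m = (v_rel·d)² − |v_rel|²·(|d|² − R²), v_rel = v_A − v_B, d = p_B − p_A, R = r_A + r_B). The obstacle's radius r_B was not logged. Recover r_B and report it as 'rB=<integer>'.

m = 901
d = (-9, -2);  v_rel = (-11, -10),  |v_rel|² = 221
v_rel×d = (-11)·(-2) − (-10)·(-9) = -68
since m = R²·221 − (-68)²:  R² = (4624 + 901) / 221 = 25
R = √25 = 5  ⇒  r_B = 5 − 3 = 2

rB=2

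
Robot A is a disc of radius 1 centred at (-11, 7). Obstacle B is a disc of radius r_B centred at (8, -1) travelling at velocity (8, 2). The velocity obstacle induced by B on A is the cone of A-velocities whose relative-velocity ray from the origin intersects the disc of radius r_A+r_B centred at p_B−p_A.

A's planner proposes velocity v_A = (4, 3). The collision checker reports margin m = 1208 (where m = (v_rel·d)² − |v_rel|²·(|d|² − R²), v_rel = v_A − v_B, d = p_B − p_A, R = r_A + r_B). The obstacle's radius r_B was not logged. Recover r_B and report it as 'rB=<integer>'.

m = 1208
d = (19, -8);  v_rel = (-4, 1),  |v_rel|² = 17
v_rel×d = (-4)·(-8) − (1)·(19) = 13
since m = R²·17 − 13²:  R² = (169 + 1208) / 17 = 81
R = √81 = 9  ⇒  r_B = 9 − 1 = 8

rB=8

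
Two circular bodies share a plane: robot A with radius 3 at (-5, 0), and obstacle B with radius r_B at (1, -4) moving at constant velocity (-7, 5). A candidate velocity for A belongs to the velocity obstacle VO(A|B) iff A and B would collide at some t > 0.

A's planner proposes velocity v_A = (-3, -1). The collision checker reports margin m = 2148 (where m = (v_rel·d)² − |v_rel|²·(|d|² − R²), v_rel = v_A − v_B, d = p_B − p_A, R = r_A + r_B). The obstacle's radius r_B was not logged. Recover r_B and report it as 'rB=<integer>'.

m = 2148
d = (6, -4);  v_rel = (4, -6),  |v_rel|² = 52
v_rel×d = (4)·(-4) − (-6)·(6) = 20
since m = R²·52 − 20²:  R² = (400 + 2148) / 52 = 49
R = √49 = 7  ⇒  r_B = 7 − 3 = 4

rB=4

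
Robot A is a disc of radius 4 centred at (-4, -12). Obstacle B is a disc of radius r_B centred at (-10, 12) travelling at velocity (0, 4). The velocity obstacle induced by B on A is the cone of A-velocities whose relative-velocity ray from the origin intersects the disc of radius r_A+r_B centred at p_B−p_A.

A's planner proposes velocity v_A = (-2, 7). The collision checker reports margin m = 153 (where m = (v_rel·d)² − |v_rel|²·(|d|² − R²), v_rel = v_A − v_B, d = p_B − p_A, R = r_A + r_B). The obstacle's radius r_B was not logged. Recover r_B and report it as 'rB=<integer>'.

m = 153
d = (-6, 24);  v_rel = (-2, 3),  |v_rel|² = 13
v_rel×d = (-2)·(24) − (3)·(-6) = -30
since m = R²·13 − (-30)²:  R² = (900 + 153) / 13 = 81
R = √81 = 9  ⇒  r_B = 9 − 4 = 5

rB=5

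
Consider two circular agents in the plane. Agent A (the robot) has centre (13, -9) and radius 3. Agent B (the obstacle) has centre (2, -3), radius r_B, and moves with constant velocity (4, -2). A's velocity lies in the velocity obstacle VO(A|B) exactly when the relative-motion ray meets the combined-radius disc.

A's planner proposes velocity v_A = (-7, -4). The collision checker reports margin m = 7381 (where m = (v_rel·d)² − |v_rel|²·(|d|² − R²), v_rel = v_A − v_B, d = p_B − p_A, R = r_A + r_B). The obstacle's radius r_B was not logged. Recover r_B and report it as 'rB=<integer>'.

m = 7381
d = (-11, 6);  v_rel = (-11, -2),  |v_rel|² = 125
v_rel×d = (-11)·(6) − (-2)·(-11) = -88
since m = R²·125 − (-88)²:  R² = (7744 + 7381) / 125 = 121
R = √121 = 11  ⇒  r_B = 11 − 3 = 8

rB=8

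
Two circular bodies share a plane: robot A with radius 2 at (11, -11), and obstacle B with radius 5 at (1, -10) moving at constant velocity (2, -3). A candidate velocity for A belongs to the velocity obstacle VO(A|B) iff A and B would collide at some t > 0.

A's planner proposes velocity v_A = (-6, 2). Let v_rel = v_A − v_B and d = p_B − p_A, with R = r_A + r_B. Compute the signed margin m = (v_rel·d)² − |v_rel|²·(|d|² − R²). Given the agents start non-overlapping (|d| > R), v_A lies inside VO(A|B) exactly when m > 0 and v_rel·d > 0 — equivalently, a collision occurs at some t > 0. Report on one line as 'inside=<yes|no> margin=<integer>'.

d = (-10, 1),  |d|² = 101;  R = 2+5 = 7,  c = 101−7² = 52
v_rel = (-8, 5),  |v_rel|² = 89;  v_rel·d = (-8)·(-10) + (5)·(1) = 85
89·t² − 170·t + 52 = 0  ⇒  m = 85² − 89·52 = 2597
m = 2597 > 0,  v_rel·d = 85 > 0  ⇒  inside

inside=yes margin=2597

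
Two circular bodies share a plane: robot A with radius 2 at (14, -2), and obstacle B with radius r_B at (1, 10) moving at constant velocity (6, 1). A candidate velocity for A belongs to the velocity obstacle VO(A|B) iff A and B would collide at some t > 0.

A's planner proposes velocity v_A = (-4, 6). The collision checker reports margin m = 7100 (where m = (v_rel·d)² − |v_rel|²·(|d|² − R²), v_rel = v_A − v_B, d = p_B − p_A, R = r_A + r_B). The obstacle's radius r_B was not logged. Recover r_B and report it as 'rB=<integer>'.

m = 7100
d = (-13, 12);  v_rel = (-10, 5),  |v_rel|² = 125
v_rel×d = (-10)·(12) − (5)·(-13) = -55
since m = R²·125 − (-55)²:  R² = (3025 + 7100) / 125 = 81
R = √81 = 9  ⇒  r_B = 9 − 2 = 7

rB=7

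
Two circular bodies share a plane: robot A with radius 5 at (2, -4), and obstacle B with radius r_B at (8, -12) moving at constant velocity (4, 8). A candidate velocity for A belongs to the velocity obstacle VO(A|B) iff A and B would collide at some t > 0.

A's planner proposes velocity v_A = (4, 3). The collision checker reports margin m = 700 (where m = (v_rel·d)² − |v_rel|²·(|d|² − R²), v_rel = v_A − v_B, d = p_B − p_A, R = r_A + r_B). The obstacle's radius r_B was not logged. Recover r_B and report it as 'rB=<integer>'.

m = 700
d = (6, -8);  v_rel = (0, -5),  |v_rel|² = 25
v_rel×d = (0)·(-8) − (-5)·(6) = 30
since m = R²·25 − 30²:  R² = (900 + 700) / 25 = 64
R = √64 = 8  ⇒  r_B = 8 − 5 = 3

rB=3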